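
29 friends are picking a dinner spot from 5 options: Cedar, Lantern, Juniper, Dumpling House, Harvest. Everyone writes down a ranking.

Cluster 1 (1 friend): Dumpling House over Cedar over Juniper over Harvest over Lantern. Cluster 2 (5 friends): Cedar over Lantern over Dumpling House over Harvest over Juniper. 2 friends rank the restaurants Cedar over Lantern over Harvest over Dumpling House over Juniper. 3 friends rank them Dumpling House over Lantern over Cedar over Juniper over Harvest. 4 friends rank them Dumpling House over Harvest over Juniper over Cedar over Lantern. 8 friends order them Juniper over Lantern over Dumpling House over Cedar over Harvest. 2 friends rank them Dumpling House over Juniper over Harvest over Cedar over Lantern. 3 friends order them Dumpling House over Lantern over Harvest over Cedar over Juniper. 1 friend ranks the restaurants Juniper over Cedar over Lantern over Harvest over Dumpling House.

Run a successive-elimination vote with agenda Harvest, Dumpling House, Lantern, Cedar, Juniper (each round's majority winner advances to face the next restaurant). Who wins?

Round 1: Harvest vs Dumpling House — 3–26, Dumpling House advances.
Round 2: Dumpling House vs Lantern — 13–16, Lantern advances.
Round 3: Lantern vs Cedar — 14–15, Cedar advances.
Round 4: Cedar vs Juniper — 14–15, Juniper advances.
Juniper survives the agenda.

Juniper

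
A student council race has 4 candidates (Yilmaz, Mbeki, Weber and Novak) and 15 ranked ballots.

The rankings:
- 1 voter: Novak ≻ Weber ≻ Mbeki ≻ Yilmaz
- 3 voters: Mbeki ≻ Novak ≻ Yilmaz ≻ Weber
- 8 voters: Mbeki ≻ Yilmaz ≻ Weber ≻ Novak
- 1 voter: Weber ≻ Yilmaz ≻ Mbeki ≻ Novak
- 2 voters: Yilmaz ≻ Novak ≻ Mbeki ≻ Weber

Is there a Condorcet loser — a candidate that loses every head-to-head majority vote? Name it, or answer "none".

Novak

Head-to-head results (15 voters):
Yilmaz–Mbeki: Mbeki 12–3.
Yilmaz vs Weber: Yilmaz, 13–2.
Yilmaz–Novak: Yilmaz 11–4.
Mbeki vs Weber: Mbeki, 13–2.
Mbeki–Novak: Mbeki 12–3.
Weber vs Novak: 8+1 = 9 for Weber, 6 for Novak — Weber by 9–6.
Novak is beaten in every head-to-head and is the Condorcet loser.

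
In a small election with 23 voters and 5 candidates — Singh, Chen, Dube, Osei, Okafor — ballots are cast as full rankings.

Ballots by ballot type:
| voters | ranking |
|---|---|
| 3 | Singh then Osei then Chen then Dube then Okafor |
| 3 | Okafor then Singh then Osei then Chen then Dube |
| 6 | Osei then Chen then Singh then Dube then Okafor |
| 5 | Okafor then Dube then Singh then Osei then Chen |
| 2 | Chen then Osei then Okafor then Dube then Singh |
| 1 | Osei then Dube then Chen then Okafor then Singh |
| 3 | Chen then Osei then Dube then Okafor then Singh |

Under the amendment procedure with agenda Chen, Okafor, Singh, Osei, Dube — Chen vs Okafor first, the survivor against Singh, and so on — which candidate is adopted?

Osei

Round 1: Chen vs Okafor — 15–8, Chen advances.
Round 2: Chen vs Singh — 12–11, Chen advances.
Round 3: Chen vs Osei — 5–18, Osei advances.
Round 4: Osei vs Dube — 18–5, Osei advances.
Osei survives the agenda.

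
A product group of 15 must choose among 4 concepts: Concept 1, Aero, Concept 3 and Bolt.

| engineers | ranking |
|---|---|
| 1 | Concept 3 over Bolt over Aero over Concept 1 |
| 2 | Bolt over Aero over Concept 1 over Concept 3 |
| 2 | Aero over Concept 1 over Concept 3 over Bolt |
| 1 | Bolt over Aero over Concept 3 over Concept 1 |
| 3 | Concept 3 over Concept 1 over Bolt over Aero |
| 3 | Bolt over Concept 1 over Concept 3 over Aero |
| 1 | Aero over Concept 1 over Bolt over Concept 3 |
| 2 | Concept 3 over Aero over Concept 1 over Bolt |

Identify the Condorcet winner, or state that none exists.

none

Pairwise majorities:
Concept 1 vs Aero: Concept 1 preferred on 3+3 = 6 ballots; Aero wins 9–6.
Concept 1 vs Concept 3: 8 to 7, Concept 1.
Concept 1 vs Bolt: 2+3+1+2 = 8 for Concept 1, 7 for Bolt — Concept 1 by 8–7.
Aero vs Concept 3: Concept 3, 9–6.
Aero vs Bolt: Aero preferred on 2+1+2 = 5 ballots; Bolt wins 10–5.
Concept 3 vs Bolt: 8 to 7, Concept 3.
Every design loses at least once (Concept 1 loses to Aero; Aero loses to Concept 3; Concept 3 loses to Concept 1; Bolt loses to Concept 1). The majority relation contains the cycle Concept 1 → Concept 3 → Aero → Concept 1, so there is no Condorcet winner.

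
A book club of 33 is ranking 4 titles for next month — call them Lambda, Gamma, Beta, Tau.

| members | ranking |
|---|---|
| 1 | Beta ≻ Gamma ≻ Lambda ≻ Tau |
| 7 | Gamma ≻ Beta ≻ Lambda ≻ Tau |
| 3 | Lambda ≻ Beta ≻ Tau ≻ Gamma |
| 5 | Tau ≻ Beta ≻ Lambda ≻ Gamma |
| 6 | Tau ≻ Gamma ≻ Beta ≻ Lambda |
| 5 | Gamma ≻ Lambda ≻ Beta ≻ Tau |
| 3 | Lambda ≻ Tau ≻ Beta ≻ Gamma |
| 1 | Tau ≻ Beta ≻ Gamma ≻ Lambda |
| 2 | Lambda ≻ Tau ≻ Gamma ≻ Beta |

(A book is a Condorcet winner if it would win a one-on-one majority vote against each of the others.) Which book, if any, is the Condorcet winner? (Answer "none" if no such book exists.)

none

Check each pair by majority over 33 ballots:
Lambda vs Gamma: Gamma wins 20–13.
Lambda vs Beta: Lambda is ranked higher on 3+5+3+2 = 13 ballots, Beta on 20. Beta wins 20–13.
Lambda vs Tau: Lambda wins 21–12.
Gamma vs Beta: 20 to 13, Gamma.
Gamma vs Tau: Gamma is ranked higher on 1+7+5 = 13 ballots, Tau on 20. Tau wins 20–13.
Beta vs Tau: Beta preferred on 1+7+3+5 = 16 ballots; Tau wins 17–16.
No book is unbeaten: Lambda loses to Gamma; Gamma loses to Tau; Beta loses to Gamma; Tau loses to Lambda. In particular Lambda beats Tau beats Gamma beats Lambda is a majority cycle — no Condorcet winner exists.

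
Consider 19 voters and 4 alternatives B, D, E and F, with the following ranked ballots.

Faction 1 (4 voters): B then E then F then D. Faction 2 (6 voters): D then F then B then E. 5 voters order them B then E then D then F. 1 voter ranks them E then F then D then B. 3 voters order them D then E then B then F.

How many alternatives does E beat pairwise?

2

E against each rival (19 voters):
E vs B: E is ranked higher on 1+3 = 4 ballots, B on 15. B wins 15–4.
E vs D: 4+5+1 = 10 for E, 9 for D — E by 10–9.
E vs F: 4+5+1+3 = 13 for E, 6 for F — E by 13–6.
E beats D, F; loses to B — 2 pairwise wins.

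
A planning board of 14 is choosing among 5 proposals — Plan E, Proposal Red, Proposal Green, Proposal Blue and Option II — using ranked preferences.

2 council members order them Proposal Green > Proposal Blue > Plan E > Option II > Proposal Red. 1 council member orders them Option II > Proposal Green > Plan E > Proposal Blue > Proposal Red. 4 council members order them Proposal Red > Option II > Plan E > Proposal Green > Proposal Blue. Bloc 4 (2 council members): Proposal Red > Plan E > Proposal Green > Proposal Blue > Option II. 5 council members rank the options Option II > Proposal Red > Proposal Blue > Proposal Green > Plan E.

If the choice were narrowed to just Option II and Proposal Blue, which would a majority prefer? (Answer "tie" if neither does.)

Ballots ranking Option II above Proposal Blue: 1 + 4 + 5 = 10.
Ballots ranking Proposal Blue above Option II: 14 − 10 = 4.
Option II wins the head-to-head 10–4.

Option II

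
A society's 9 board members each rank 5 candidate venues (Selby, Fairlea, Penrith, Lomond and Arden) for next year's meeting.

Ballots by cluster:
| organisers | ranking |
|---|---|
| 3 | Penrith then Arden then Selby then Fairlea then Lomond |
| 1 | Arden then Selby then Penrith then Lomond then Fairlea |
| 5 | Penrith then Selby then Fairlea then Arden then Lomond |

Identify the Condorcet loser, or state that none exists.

Lomond

Pairwise majorities:
Selby vs Fairlea: Selby is ranked higher on 3+1+5 = 9 ballots, Fairlea on 0. Selby wins 9–0.
Selby–Penrith: Penrith 8–1.
Selby vs Lomond: 3+1+5 = 9 for Selby, 0 for Lomond — Selby by 9–0.
Selby vs Arden: Selby wins 5–4.
Fairlea vs Penrith: 0 for Fairlea, 9 for Penrith — Penrith by 9–0.
Fairlea vs Lomond: 3+5 = 8 for Fairlea, 1 for Lomond — Fairlea by 8–1.
Fairlea vs Arden: Fairlea is ranked higher on 5 ballots, Arden on 4. Fairlea wins 5–4.
Penrith vs Lomond: 9 to 0, Penrith.
Penrith vs Arden: 8 to 1, Penrith.
Lomond vs Arden: Lomond is ranked higher on 0 ballots, Arden on 9. Arden wins 9–0.
Lomond loses to every other city — it is the Condorcet loser.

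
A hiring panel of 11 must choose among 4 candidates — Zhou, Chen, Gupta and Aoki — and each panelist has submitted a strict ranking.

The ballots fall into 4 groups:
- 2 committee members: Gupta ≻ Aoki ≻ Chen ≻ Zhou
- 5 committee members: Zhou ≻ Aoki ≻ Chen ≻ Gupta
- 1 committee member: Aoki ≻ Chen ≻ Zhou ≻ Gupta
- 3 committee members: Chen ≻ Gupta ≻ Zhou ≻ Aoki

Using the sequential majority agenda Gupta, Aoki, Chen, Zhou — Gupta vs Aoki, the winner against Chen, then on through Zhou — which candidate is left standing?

Zhou

Round 1: Gupta vs Aoki — 5–6, Aoki advances.
Round 2: Aoki vs Chen — 8–3, Aoki advances.
Round 3: Aoki vs Zhou — 3–8, Zhou advances.
The agenda winner is Zhou.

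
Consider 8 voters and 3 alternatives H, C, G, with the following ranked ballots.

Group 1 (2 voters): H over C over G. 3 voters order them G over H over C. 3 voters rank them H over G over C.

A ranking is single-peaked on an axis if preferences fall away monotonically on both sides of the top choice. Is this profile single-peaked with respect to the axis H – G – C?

no

Axis positions: H=1, G=2, C=3.
Group 1: ranking walks positions 1-3-2; C is ranked above G even though G lies between C and the peak H on the axis — preferences dip and rise again. Not single-peaked.
Group 2 (peak G at position 2): ranking walks positions 2-1-3, expanding outward from the peak — single-peaked.
Group 3 (peak H at position 1): ranking walks positions 1-2-3, expanding outward from the peak — single-peaked.
Group 1 violates single-peakedness, so the profile is not single-peaked on this axis.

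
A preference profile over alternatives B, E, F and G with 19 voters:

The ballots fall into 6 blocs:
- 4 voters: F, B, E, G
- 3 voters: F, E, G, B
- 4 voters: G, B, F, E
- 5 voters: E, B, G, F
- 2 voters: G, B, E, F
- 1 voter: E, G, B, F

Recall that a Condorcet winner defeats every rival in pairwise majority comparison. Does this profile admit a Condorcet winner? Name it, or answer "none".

Pairwise majorities:
B vs E: B, 10–9.
B–F: B 12–7.
B–G: G 10–9.
E–F: F 11–8.
E–G: E 13–6.
F–G: G 12–7.
No alternative is unbeaten: B loses to G; E loses to B; F loses to B; G loses to E. In particular B beats E beats G beats B is a majority cycle — no Condorcet winner exists.

none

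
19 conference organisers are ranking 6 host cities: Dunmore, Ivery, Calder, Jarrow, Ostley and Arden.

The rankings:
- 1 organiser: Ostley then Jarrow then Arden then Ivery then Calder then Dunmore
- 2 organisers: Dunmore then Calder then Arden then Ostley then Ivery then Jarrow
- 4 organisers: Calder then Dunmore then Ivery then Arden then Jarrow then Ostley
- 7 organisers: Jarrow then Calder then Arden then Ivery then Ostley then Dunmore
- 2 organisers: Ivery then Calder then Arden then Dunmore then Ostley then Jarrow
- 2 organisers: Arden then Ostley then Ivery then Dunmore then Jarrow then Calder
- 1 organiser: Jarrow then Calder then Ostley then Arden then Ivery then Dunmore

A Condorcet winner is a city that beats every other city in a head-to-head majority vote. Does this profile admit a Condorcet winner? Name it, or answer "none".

Head-to-head results (19 organisers):
Dunmore vs Ivery: Ivery, 13–6.
Dunmore vs Calder: Calder wins 15–4.
Dunmore vs Jarrow: Dunmore wins 10–9.
Dunmore vs Ostley: Ostley, 11–8.
Dunmore vs Arden: Arden wins 13–6.
Ivery–Calder: Calder 14–5.
Ivery vs Jarrow: Ivery, 10–9.
Ivery vs Ostley: Ivery wins 13–6.
Ivery vs Arden: Arden wins 13–6.
Calder vs Jarrow: Jarrow wins 11–8.
Calder vs Ostley: Calder, 16–3.
Calder vs Arden: Calder, 16–3.
Jarrow–Ostley: Jarrow 12–7.
Jarrow vs Arden: Arden wins 10–9.
Ostley–Arden: Arden 17–2.
Every city loses at least once (Dunmore loses to Ivery; Ivery loses to Calder; Calder loses to Jarrow; Jarrow loses to Dunmore; Ostley loses to Ivery; Arden loses to Calder). The majority relation contains the cycle Dunmore beats Jarrow beats Calder beats Dunmore, so there is no Condorcet winner.

none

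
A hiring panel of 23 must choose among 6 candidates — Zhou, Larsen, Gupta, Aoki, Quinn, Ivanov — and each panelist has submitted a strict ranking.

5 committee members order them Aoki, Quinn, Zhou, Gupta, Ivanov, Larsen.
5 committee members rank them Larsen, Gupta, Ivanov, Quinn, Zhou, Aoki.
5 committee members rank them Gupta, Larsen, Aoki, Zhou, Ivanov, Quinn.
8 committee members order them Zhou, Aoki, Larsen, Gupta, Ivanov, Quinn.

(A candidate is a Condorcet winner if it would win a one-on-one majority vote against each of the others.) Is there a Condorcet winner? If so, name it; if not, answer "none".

Zhou

Head-to-head results (23 committee members):
Zhou vs Larsen: 5+8 = 13 for Zhou, 10 for Larsen — Zhou by 13–10.
Zhou vs Gupta: Zhou preferred on 5+8 = 13 ballots; Zhou wins 13–10.
Zhou vs Aoki: 13 to 10, Zhou.
Zhou vs Quinn: Zhou preferred on 5+8 = 13 ballots; Zhou wins 13–10.
Zhou vs Ivanov: 5+5+8 = 18 for Zhou, 5 for Ivanov — Zhou by 18–5.
Larsen vs Gupta: Larsen preferred on 5+8 = 13 ballots; Larsen wins 13–10.
Larsen vs Aoki: 5+5 = 10 for Larsen, 13 for Aoki — Aoki by 13–10.
Larsen vs Quinn: Larsen is ranked higher on 5+5+8 = 18 ballots, Quinn on 5. Larsen wins 18–5.
Larsen vs Ivanov: Larsen is ranked higher on 5+5+8 = 18 ballots, Ivanov on 5. Larsen wins 18–5.
Gupta vs Aoki: 10 to 13, Aoki.
Gupta vs Quinn: 18 to 5, Gupta.
Gupta vs Ivanov: Gupta is ranked higher on 5+5+5+8 = 23 ballots, Ivanov on 0. Gupta wins 23–0.
Aoki vs Quinn: 18 to 5, Aoki.
Aoki vs Ivanov: 18 to 5, Aoki.
Quinn vs Ivanov: 5 to 18, Ivanov.
Only Zhou has no losses; Zhou is the Condorcet winner.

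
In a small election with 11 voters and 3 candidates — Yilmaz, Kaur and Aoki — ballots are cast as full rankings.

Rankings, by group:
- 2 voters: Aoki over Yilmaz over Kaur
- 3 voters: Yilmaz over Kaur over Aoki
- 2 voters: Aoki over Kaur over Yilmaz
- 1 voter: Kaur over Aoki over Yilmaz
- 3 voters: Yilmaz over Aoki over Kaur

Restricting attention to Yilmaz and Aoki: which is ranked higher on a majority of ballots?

Ballots ranking Yilmaz above Aoki: 3 + 3 = 6.
Ballots ranking Aoki above Yilmaz: 11 − 6 = 5.
Yilmaz wins the head-to-head 6–5.

Yilmaz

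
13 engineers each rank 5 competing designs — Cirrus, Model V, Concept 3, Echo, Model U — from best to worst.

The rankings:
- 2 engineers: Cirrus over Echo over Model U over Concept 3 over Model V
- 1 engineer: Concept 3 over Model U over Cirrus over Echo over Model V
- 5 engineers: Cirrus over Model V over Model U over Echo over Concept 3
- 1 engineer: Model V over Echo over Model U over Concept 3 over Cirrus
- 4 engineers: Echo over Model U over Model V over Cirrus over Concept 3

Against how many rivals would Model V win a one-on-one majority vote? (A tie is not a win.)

Model V against each rival (13 engineers):
Model V vs Cirrus: Cirrus wins 8–5.
Model V–Concept 3: Model V 10–3.
Model V vs Echo: 5+1 = 6 for Model V, 7 for Echo — Echo by 7–6.
Model V vs Model U: Model U wins 7–6.
Model V beats Concept 3; loses to Cirrus, Echo, Model U — 1 pairwise win.

1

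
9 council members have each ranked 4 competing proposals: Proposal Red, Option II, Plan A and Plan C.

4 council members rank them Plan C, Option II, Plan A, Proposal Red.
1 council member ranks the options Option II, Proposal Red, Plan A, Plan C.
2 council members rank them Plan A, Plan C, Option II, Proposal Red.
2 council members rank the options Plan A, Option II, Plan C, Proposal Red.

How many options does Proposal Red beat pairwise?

Proposal Red against each rival (9 council members):
Proposal Red vs Option II: Proposal Red preferred on 0 ballots; Option II wins 9–0.
Proposal Red vs Plan A: 1 to 8, Plan A.
Proposal Red vs Plan C: 1 to 8, Plan C.
Proposal Red beats no one; loses to Option II, Plan A, Plan C — 0 pairwise wins.

0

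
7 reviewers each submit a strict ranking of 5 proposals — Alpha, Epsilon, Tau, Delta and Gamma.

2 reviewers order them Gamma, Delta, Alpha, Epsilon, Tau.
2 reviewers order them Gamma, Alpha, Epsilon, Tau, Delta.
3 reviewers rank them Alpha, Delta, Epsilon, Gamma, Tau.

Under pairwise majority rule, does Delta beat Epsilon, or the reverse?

Ballots ranking Delta above Epsilon: 2 + 3 = 5.
Ballots ranking Epsilon above Delta: 7 − 5 = 2.
Delta wins the head-to-head 5–2.

Delta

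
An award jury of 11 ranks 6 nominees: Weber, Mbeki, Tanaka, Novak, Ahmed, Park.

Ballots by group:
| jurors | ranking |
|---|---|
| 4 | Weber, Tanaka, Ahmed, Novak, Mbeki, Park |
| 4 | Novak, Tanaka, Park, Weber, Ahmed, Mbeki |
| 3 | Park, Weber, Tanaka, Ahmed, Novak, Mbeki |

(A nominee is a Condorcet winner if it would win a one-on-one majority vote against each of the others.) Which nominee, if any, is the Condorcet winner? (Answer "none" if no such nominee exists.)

Head-to-head results (11 jurors):
Weber vs Mbeki: 11 to 0, Weber.
Weber vs Tanaka: 4+3 = 7 for Weber, 4 for Tanaka — Weber by 7–4.
Weber vs Novak: Weber preferred on 4+3 = 7 ballots; Weber wins 7–4.
Weber vs Ahmed: 4+4+3 = 11 for Weber, 0 for Ahmed — Weber by 11–0.
Weber vs Park: 4 to 7, Park.
Mbeki vs Tanaka: Mbeki is ranked higher on 0 ballots, Tanaka on 11. Tanaka wins 11–0.
Mbeki vs Novak: Mbeki is ranked higher on 0 ballots, Novak on 11. Novak wins 11–0.
Mbeki vs Ahmed: Mbeki preferred on 0 ballots; Ahmed wins 11–0.
Mbeki vs Park: 4 for Mbeki, 7 for Park — Park by 7–4.
Tanaka vs Novak: Tanaka preferred on 4+3 = 7 ballots; Tanaka wins 7–4.
Tanaka vs Ahmed: Tanaka preferred on 4+4+3 = 11 ballots; Tanaka wins 11–0.
Tanaka vs Park: 4+4 = 8 for Tanaka, 3 for Park — Tanaka by 8–3.
Novak vs Ahmed: 4 to 7, Ahmed.
Novak vs Park: 8 to 3, Novak.
Ahmed vs Park: Ahmed preferred on 4 ballots; Park wins 7–4.
No nominee is unbeaten: Weber loses to Park; Mbeki loses to Weber; Tanaka loses to Weber; Novak loses to Weber; Ahmed loses to Weber; Park loses to Tanaka. In particular Weber beats Tanaka beats Park beats Weber is a majority cycle — no Condorcet winner exists.

none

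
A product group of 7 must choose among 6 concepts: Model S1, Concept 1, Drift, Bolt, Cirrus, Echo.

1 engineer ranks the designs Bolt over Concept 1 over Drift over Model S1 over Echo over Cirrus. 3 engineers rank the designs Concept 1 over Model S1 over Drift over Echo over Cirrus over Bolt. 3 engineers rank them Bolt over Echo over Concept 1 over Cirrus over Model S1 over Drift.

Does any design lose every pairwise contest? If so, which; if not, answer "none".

Head-to-head results (7 engineers):
Model S1–Concept 1: Concept 1 7–0.
Model S1 vs Drift: Model S1, 6–1.
Model S1 vs Bolt: Model S1 is ranked higher on 3 ballots, Bolt on 4. Bolt wins 4–3.
Model S1 vs Cirrus: Model S1 wins 4–3.
Model S1 vs Echo: Model S1 is ranked higher on 1+3 = 4 ballots, Echo on 3. Model S1 wins 4–3.
Concept 1 vs Drift: 7 to 0, Concept 1.
Concept 1 vs Bolt: Concept 1 preferred on 3 ballots; Bolt wins 4–3.
Concept 1–Cirrus: Concept 1 7–0.
Concept 1 vs Echo: 4 to 3, Concept 1.
Drift vs Bolt: Drift is ranked higher on 3 ballots, Bolt on 4. Bolt wins 4–3.
Drift vs Cirrus: Drift wins 4–3.
Drift vs Echo: Drift, 4–3.
Bolt vs Cirrus: Bolt, 4–3.
Bolt vs Echo: 4 to 3, Bolt.
Cirrus vs Echo: Echo, 7–0.
Cirrus is beaten in every head-to-head and is the Condorcet loser.

Cirrus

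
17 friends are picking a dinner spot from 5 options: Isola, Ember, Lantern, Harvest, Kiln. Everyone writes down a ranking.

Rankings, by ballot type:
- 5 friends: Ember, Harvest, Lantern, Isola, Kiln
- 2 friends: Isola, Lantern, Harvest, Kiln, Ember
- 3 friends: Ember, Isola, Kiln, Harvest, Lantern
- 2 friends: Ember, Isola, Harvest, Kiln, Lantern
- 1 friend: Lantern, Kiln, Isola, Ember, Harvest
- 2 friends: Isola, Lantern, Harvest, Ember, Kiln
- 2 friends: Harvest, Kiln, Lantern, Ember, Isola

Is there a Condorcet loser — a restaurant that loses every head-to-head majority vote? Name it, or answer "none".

Pairwise majorities:
Isola vs Ember: Ember wins 12–5.
Isola vs Lantern: Isola wins 9–8.
Isola vs Harvest: Isola wins 10–7.
Isola vs Kiln: Isola, 14–3.
Ember vs Lantern: Ember, 10–7.
Ember vs Harvest: Ember preferred on 5+3+2+1 = 11 ballots; Ember wins 11–6.
Ember vs Kiln: 5+3+2+2 = 12 for Ember, 5 for Kiln — Ember by 12–5.
Lantern vs Harvest: Lantern preferred on 2+1+2 = 5 ballots; Harvest wins 12–5.
Lantern vs Kiln: 10 to 7, Lantern.
Harvest vs Kiln: Harvest is ranked higher on 5+2+2+2+2 = 13 ballots, Kiln on 4. Harvest wins 13–4.
Only Kiln has no wins; Kiln is the Condorcet loser.

Kiln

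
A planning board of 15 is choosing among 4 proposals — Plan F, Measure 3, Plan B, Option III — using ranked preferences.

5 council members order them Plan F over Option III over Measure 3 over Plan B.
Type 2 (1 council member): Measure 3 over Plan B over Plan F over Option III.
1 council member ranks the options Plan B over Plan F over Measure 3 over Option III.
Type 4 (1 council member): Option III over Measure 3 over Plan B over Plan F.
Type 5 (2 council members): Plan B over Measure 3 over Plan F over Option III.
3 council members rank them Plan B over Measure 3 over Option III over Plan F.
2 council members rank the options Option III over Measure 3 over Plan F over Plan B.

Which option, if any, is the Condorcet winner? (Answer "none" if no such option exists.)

none

Pairwise majorities:
Plan F–Measure 3: Measure 3 9–6.
Plan F vs Plan B: Plan B, 8–7.
Plan F vs Option III: Plan F is ranked higher on 5+1+1+2 = 9 ballots, Option III on 6. Plan F wins 9–6.
Measure 3 vs Plan B: Measure 3, 9–6.
Measure 3 vs Option III: Option III, 8–7.
Plan B vs Option III: Option III, 8–7.
Each option drops at least one matchup (Plan F loses to Measure 3; Measure 3 loses to Option III; Plan B loses to Measure 3; Option III loses to Plan F); the cycle Plan F > Option III > Measure 3 > Plan F rules out a Condorcet winner.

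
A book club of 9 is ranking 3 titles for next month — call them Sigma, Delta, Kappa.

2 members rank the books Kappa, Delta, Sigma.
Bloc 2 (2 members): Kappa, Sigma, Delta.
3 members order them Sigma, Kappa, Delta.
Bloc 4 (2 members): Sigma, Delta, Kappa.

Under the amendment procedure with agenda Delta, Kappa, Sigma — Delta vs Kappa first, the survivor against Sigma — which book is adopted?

Sigma

Round 1: Delta vs Kappa — 2–7, Kappa advances.
Round 2: Kappa vs Sigma — 4–5, Sigma advances.
Sigma survives the agenda.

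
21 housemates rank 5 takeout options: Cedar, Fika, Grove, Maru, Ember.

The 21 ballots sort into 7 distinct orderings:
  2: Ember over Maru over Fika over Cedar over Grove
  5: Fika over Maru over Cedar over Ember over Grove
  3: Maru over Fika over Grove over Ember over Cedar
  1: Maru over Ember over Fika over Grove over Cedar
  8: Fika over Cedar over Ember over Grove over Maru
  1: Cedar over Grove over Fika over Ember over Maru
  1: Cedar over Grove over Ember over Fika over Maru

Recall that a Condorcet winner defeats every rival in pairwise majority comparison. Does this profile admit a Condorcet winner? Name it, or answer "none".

Head-to-head results (21 friends):
Cedar vs Fika: Fika wins 19–2.
Cedar vs Grove: Cedar, 17–4.
Cedar vs Maru: Cedar is ranked higher on 8+1+1 = 10 ballots, Maru on 11. Maru wins 11–10.
Cedar–Ember: Cedar 15–6.
Fika–Grove: Fika 19–2.
Fika vs Maru: Fika, 15–6.
Fika vs Ember: Fika, 17–4.
Grove vs Maru: Grove is ranked higher on 8+1+1 = 10 ballots, Maru on 11. Maru wins 11–10.
Grove–Ember: Ember 16–5.
Maru vs Ember: 5+3+1 = 9 for Maru, 12 for Ember — Ember by 12–9.
Fika wins every pairwise contest, so Fika is the Condorcet winner.

Fika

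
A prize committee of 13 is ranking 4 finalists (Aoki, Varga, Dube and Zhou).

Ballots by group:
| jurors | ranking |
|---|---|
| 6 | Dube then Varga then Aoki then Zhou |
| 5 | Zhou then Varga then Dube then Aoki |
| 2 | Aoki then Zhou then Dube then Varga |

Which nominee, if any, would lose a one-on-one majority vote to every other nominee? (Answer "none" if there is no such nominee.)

Head-to-head results (13 jurors):
Aoki vs Varga: Aoki is ranked higher on 2 ballots, Varga on 11. Varga wins 11–2.
Aoki vs Dube: Dube, 11–2.
Aoki vs Zhou: 6+2 = 8 for Aoki, 5 for Zhou — Aoki by 8–5.
Varga–Dube: Dube 8–5.
Varga–Zhou: Zhou 7–6.
Dube vs Zhou: Zhou, 7–6.
Each nominee has at least one pairwise win (Aoki beats Zhou; Varga beats Aoki; Dube beats Aoki; Zhou beats Varga) — no Condorcet loser.

none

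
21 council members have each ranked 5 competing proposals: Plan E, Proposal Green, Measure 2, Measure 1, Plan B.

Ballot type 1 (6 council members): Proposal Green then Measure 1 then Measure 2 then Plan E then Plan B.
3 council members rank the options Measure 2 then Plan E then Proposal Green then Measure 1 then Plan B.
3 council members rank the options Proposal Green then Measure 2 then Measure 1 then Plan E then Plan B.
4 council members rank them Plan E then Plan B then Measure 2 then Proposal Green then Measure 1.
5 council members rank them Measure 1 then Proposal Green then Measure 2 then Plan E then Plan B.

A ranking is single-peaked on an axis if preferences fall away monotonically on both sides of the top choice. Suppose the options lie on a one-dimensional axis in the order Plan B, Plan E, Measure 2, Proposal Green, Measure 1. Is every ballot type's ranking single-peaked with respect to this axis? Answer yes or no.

yes

Axis positions: Plan B=1, Plan E=2, Measure 2=3, Proposal Green=4, Measure 1=5.
Ballot type 1 (peak Proposal Green at position 4): ranking walks positions 4-5-3-2-1, expanding outward from the peak — single-peaked.
Ballot type 2 (peak Measure 2 at position 3): ranking walks positions 3-2-4-5-1, expanding outward from the peak — single-peaked.
Ballot type 3 (peak Proposal Green at position 4): ranking walks positions 4-3-5-2-1, expanding outward from the peak — single-peaked.
Ballot type 4 (peak Plan E at position 2): ranking walks positions 2-1-3-4-5, expanding outward from the peak — single-peaked.
Ballot type 5 (peak Measure 1 at position 5): ranking walks positions 5-4-3-2-1, expanding outward from the peak — single-peaked.
Every ranking is single-peaked on this axis.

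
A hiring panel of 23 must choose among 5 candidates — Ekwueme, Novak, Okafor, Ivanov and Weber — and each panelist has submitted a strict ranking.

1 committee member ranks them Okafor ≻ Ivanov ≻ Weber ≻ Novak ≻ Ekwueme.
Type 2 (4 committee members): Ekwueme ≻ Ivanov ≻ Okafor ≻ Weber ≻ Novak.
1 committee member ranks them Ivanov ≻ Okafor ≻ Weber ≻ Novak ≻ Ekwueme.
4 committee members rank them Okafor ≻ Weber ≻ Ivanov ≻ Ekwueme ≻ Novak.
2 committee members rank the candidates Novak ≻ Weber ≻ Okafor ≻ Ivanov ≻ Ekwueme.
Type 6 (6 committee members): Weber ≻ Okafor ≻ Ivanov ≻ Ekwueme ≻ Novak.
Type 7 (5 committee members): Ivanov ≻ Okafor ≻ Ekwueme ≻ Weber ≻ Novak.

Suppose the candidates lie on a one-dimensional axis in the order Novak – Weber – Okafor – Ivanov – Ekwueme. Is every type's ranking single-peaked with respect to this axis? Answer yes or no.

Axis positions: Novak=1, Weber=2, Okafor=3, Ivanov=4, Ekwueme=5.
Type 1 (peak Okafor at position 3): ranking walks positions 3-4-2-1-5, expanding outward from the peak — single-peaked.
Type 2 (peak Ekwueme at position 5): ranking walks positions 5-4-3-2-1, expanding outward from the peak — single-peaked.
Type 3 (peak Ivanov at position 4): ranking walks positions 4-3-2-1-5, expanding outward from the peak — single-peaked.
Type 4 (peak Okafor at position 3): ranking walks positions 3-2-4-5-1, expanding outward from the peak — single-peaked.
Type 5 (peak Novak at position 1): ranking walks positions 1-2-3-4-5, expanding outward from the peak — single-peaked.
Type 6 (peak Weber at position 2): ranking walks positions 2-3-4-5-1, expanding outward from the peak — single-peaked.
Type 7 (peak Ivanov at position 4): ranking walks positions 4-3-5-2-1, expanding outward from the peak — single-peaked.
Every ranking is single-peaked on this axis.

yes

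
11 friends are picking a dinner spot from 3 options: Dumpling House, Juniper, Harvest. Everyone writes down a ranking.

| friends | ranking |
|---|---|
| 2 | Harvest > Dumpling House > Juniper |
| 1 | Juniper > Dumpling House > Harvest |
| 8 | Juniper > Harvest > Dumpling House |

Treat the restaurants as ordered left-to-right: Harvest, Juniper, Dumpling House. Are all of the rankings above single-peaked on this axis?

Axis positions: Harvest=1, Juniper=2, Dumpling House=3.
Bloc 1: ranking walks positions 1-3-2; Dumpling House is ranked above Juniper even though Juniper lies between Dumpling House and the peak Harvest on the axis — preferences dip and rise again. Not single-peaked.
Bloc 2 (peak Juniper at position 2): ranking walks positions 2-3-1, expanding outward from the peak — single-peaked.
Bloc 3 (peak Juniper at position 2): ranking walks positions 2-1-3, expanding outward from the peak — single-peaked.
Bloc 1 violates single-peakedness, so the profile is not single-peaked on this axis.

no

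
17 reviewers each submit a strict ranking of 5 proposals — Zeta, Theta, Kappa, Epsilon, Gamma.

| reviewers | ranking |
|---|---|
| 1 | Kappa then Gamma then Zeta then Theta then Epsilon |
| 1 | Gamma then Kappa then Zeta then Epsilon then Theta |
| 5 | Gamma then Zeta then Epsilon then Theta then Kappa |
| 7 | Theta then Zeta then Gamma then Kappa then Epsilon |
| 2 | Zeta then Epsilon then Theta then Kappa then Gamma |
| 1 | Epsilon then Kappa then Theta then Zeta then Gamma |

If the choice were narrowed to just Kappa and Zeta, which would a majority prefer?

Zeta

Ballots ranking Kappa above Zeta: 1 + 1 + 1 = 3.
Ballots ranking Zeta above Kappa: 17 − 3 = 14.
Zeta wins the head-to-head 14–3.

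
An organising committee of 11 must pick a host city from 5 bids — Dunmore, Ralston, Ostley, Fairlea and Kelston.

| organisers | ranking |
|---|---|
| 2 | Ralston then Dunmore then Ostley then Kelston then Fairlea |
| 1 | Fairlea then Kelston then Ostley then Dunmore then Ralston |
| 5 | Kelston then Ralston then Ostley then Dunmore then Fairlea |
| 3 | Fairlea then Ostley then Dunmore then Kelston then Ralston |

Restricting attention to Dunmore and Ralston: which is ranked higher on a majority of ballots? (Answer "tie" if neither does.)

Ballots ranking Dunmore above Ralston: 1 + 3 = 4.
Ballots ranking Ralston above Dunmore: 11 − 4 = 7.
Ralston wins the head-to-head 7–4.

Ralston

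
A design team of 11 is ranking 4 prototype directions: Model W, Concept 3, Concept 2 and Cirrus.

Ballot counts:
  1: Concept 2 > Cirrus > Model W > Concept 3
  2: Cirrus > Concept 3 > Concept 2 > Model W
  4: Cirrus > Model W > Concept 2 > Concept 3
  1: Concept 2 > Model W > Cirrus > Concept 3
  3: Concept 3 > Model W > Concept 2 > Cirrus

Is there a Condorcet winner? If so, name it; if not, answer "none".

Head-to-head results (11 engineers):
Model W vs Concept 3: Model W is ranked higher on 1+4+1 = 6 ballots, Concept 3 on 5. Model W wins 6–5.
Model W vs Concept 2: Model W, 7–4.
Model W vs Cirrus: Cirrus wins 7–4.
Concept 3–Concept 2: Concept 2 6–5.
Concept 3 vs Cirrus: Cirrus wins 8–3.
Concept 2 vs Cirrus: 1+1+3 = 5 for Concept 2, 6 for Cirrus — Cirrus by 6–5.
Cirrus defeats every rival head-to-head and is the Condorcet winner.

Cirrus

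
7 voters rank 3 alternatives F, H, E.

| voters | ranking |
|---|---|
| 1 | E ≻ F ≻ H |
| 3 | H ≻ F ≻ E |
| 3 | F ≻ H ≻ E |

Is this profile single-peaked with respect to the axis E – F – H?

yes

Axis positions: E=1, F=2, H=3.
Group 1 (peak E at position 1): ranking walks positions 1-2-3, expanding outward from the peak — single-peaked.
Group 2 (peak H at position 3): ranking walks positions 3-2-1, expanding outward from the peak — single-peaked.
Group 3 (peak F at position 2): ranking walks positions 2-3-1, expanding outward from the peak — single-peaked.
Every ranking is single-peaked on this axis.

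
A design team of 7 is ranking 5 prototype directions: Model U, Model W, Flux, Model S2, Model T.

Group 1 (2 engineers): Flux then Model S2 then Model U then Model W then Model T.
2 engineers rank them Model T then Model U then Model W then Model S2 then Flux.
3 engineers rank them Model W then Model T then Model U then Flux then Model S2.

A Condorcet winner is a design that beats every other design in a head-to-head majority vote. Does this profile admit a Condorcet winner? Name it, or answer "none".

none

Check each pair by majority over 7 ballots:
Model U vs Model W: Model U wins 4–3.
Model U vs Flux: 2+3 = 5 for Model U, 2 for Flux — Model U by 5–2.
Model U vs Model S2: 2+3 = 5 for Model U, 2 for Model S2 — Model U by 5–2.
Model U vs Model T: Model U preferred on 2 ballots; Model T wins 5–2.
Model W vs Flux: Model W is ranked higher on 2+3 = 5 ballots, Flux on 2. Model W wins 5–2.
Model W–Model S2: Model W 5–2.
Model W vs Model T: Model W, 5–2.
Flux vs Model S2: Flux wins 5–2.
Flux vs Model T: Flux preferred on 2 ballots; Model T wins 5–2.
Model S2 vs Model T: Model S2 is ranked higher on 2 ballots, Model T on 5. Model T wins 5–2.
Each design drops at least one matchup (Model U loses to Model T; Model W loses to Model U; Flux loses to Model U; Model S2 loses to Model U; Model T loses to Model W); the cycle Model U beats Model W beats Model T beats Model U rules out a Condorcet winner.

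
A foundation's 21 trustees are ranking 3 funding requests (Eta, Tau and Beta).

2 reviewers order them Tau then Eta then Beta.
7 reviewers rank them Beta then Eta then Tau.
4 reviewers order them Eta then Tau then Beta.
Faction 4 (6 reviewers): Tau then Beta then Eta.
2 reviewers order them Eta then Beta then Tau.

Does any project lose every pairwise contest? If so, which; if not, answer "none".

Head-to-head results (21 reviewers):
Eta–Tau: Eta 13–8.
Eta vs Beta: Beta, 13–8.
Tau vs Beta: Tau, 12–9.
Each project has at least one pairwise win (Eta beats Tau; Tau beats Beta; Beta beats Eta) — no Condorcet loser.

none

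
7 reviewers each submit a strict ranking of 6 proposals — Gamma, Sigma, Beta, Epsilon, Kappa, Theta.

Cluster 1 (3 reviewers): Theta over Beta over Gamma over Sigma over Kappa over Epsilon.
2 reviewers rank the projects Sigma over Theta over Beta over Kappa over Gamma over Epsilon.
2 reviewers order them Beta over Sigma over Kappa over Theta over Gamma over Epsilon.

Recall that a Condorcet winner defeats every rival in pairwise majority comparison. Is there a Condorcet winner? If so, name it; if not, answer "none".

none

Head-to-head results (7 reviewers):
Gamma vs Sigma: Sigma, 4–3.
Gamma–Beta: Beta 7–0.
Gamma vs Epsilon: 3+2+2 = 7 for Gamma, 0 for Epsilon — Gamma by 7–0.
Gamma vs Kappa: Gamma preferred on 3 ballots; Kappa wins 4–3.
Gamma vs Theta: 0 for Gamma, 7 for Theta — Theta by 7–0.
Sigma vs Beta: Beta, 5–2.
Sigma vs Epsilon: 7 to 0, Sigma.
Sigma vs Kappa: Sigma wins 7–0.
Sigma vs Theta: Sigma is ranked higher on 2+2 = 4 ballots, Theta on 3. Sigma wins 4–3.
Beta vs Epsilon: Beta is ranked higher on 3+2+2 = 7 ballots, Epsilon on 0. Beta wins 7–0.
Beta vs Kappa: Beta wins 7–0.
Beta–Theta: Theta 5–2.
Epsilon vs Kappa: Kappa, 7–0.
Epsilon vs Theta: 0 to 7, Theta.
Kappa vs Theta: Kappa preferred on 2 ballots; Theta wins 5–2.
No project is unbeaten: Gamma loses to Sigma; Sigma loses to Beta; Beta loses to Theta; Epsilon loses to Gamma; Kappa loses to Sigma; Theta loses to Sigma. In particular Sigma > Theta > Beta > Sigma is a majority cycle — no Condorcet winner exists.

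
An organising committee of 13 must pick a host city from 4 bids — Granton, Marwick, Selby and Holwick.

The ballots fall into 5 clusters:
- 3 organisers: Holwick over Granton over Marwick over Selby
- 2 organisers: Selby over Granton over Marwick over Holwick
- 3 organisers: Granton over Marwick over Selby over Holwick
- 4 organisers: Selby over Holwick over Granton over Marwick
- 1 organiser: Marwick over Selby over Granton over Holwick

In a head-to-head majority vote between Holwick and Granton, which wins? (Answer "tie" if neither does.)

Ballots ranking Holwick above Granton: 3 + 4 = 7.
Ballots ranking Granton above Holwick: 13 − 7 = 6.
Holwick wins the head-to-head 7–6.

Holwick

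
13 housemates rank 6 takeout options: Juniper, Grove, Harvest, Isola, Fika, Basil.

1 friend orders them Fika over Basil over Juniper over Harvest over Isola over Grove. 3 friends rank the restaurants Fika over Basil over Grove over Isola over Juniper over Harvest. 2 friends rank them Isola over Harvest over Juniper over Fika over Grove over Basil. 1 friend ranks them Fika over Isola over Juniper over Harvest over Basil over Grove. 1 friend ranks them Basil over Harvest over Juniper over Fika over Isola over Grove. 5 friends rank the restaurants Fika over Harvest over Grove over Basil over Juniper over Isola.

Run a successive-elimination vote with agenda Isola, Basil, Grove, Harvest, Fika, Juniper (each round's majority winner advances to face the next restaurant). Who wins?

Fika

Round 1: Isola vs Basil — 3–10, Basil advances.
Round 2: Basil vs Grove — 6–7, Grove advances.
Round 3: Grove vs Harvest — 3–10, Harvest advances.
Round 4: Harvest vs Fika — 3–10, Fika advances.
Round 5: Fika vs Juniper — 10–3, Fika advances.
The agenda winner is Fika.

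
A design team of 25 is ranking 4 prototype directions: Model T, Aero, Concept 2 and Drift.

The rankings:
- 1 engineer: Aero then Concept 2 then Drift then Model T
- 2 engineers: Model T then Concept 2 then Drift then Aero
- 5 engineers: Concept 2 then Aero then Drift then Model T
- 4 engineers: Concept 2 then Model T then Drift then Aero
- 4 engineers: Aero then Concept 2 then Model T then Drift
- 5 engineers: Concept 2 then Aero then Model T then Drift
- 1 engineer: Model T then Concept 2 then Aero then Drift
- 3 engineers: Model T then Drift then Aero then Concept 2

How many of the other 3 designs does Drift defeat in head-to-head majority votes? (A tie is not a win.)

0

Drift against each rival (25 engineers):
Drift vs Model T: Model T, 19–6.
Drift vs Aero: Aero wins 16–9.
Drift vs Concept 2: 3 for Drift, 22 for Concept 2 — Concept 2 by 22–3.
Drift beats no one; loses to Model T, Aero, Concept 2 — 0 pairwise wins.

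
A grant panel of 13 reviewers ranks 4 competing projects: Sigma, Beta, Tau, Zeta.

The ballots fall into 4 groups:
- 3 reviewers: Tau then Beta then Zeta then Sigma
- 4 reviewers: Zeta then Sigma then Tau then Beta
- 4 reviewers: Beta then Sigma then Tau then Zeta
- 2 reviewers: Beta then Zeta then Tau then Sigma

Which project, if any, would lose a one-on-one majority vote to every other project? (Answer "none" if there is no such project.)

none

Pairwise majorities:
Sigma vs Beta: Beta, 9–4.
Sigma–Tau: Sigma 8–5.
Sigma vs Zeta: Zeta wins 9–4.
Beta vs Tau: 4+2 = 6 for Beta, 7 for Tau — Tau by 7–6.
Beta vs Zeta: 3+4+2 = 9 for Beta, 4 for Zeta — Beta by 9–4.
Tau vs Zeta: Tau wins 7–6.
No project is winless: Sigma beats Tau; Beta beats Sigma; Tau beats Beta; Zeta beats Sigma. There is no Condorcet loser.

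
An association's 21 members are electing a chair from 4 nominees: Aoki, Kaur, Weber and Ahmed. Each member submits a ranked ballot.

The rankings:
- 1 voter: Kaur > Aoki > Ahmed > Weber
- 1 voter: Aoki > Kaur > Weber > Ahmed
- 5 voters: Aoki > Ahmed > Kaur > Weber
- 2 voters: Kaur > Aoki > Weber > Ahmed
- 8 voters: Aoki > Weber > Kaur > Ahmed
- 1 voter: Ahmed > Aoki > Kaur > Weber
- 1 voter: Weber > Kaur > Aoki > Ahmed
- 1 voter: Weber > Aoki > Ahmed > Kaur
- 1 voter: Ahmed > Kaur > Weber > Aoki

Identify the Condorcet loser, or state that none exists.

Pairwise majorities:
Aoki–Kaur: Aoki 16–5.
Aoki vs Weber: Aoki, 18–3.
Aoki–Ahmed: Aoki 19–2.
Kaur vs Weber: Kaur wins 11–10.
Kaur vs Ahmed: Kaur, 13–8.
Weber–Ahmed: Weber 13–8.
Only Ahmed has no wins; Ahmed is the Condorcet loser.

Ahmed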